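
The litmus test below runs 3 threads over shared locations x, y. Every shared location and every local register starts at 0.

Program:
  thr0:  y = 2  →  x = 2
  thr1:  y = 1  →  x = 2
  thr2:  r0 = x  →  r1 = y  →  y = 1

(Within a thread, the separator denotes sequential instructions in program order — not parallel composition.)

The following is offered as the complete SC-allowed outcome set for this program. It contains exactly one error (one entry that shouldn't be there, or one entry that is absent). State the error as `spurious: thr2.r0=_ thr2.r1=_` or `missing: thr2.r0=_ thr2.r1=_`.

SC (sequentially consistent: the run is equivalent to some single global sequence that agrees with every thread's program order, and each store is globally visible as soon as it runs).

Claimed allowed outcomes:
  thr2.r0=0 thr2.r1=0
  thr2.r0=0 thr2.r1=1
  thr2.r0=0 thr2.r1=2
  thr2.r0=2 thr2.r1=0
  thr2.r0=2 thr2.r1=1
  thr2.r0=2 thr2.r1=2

outcome vector order: (thr2.r0,thr2.r1)
[SC] allowed = {<0 0> <0 1> <0 2> <2 1> <2 2>}
claimed∖SC = {<2 0>}

spurious: thr2.r0=2 thr2.r1=0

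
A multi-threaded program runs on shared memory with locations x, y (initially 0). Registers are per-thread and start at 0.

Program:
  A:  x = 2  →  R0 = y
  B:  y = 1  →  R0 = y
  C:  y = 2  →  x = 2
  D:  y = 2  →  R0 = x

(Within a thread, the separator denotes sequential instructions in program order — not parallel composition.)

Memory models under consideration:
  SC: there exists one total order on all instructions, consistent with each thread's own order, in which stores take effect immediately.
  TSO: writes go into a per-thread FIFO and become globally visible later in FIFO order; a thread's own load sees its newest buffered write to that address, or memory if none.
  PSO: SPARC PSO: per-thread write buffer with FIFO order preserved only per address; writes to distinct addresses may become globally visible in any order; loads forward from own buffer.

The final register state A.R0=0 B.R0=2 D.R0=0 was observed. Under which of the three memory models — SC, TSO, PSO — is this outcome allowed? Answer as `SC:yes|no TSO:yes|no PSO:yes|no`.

outcome vector order: (A.R0,B.R0,D.R0)
SC (10): 012; 022; 110; 112; 120; 122; 210; 212; 220; 222
TSO (12): 010; 012; 020; 022; 110; 112; 120; 122; 210; 212; 220; 222
PSO (12): 010; 012; 020; 022; 110; 112; 120; 122; 210; 212; 220; 222
target 020 ∈ {TSO,PSO}

SC:no TSO:yes PSO:yes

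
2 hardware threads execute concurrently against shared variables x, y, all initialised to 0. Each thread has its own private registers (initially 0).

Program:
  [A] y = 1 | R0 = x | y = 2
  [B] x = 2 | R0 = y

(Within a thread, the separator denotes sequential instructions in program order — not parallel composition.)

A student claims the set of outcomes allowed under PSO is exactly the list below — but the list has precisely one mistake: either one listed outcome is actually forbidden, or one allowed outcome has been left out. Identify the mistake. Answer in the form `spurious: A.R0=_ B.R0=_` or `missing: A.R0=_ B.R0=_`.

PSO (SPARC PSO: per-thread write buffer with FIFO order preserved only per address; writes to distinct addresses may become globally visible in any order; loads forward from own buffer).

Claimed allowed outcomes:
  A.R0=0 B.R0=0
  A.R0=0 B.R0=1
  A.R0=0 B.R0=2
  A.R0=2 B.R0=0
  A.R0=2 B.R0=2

missing: A.R0=2 B.R0=1

outcome vector order: (A.R0,B.R0)
PSO (6): <0 0>, <0 1>, <0 2>, <2 0>, <2 1>, <2 2>
PSO∖claimed = {<2 1>}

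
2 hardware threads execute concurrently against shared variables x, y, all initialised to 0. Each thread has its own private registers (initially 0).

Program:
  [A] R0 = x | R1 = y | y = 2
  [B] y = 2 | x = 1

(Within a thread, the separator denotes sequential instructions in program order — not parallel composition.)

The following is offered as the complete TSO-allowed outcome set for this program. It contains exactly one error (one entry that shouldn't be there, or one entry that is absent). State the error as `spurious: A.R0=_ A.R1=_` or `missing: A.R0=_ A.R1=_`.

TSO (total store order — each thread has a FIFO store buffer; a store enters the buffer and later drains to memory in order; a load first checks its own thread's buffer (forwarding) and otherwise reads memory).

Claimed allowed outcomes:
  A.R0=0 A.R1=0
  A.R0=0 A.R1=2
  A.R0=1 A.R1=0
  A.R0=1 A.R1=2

spurious: A.R0=1 A.R1=0

outcome vector order: (A.R0,A.R1)
under TSO → 0/0; 0/2; 1/2
claimed∖TSO = {1/0}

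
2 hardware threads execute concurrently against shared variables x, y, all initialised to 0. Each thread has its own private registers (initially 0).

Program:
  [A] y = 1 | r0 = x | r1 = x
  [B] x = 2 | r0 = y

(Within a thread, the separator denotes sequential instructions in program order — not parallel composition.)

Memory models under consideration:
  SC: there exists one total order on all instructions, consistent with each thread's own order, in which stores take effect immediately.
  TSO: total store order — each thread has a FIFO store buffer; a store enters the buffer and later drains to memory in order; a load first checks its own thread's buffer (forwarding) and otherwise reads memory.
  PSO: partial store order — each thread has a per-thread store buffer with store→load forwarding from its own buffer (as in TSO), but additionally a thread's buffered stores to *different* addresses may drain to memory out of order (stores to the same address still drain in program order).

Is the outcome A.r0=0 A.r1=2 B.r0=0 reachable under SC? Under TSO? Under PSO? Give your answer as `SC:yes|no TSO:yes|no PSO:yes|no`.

SC:no TSO:yes PSO:yes

outcome vector order: (A.r0,A.r1,B.r0)
under SC → (0,0,1) (0,2,1) (2,2,0) (2,2,1)
under TSO → (0,0,0) (0,0,1) (0,2,0) (0,2,1) (2,2,0) (2,2,1)
under PSO → (0,0,0) (0,0,1) (0,2,0) (0,2,1) (2,2,0) (2,2,1)
target (0,2,0) ∈ {TSO,PSO}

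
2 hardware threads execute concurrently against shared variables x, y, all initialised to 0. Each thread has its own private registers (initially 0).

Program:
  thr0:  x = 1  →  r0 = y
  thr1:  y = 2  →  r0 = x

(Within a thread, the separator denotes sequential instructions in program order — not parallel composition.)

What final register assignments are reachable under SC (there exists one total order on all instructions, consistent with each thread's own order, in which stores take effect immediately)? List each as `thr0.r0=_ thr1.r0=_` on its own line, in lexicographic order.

outcome vector order: (thr0.r0,thr1.r0)
|SC outcomes| = 3

thr0.r0=0 thr1.r0=1
thr0.r0=2 thr1.r0=0
thr0.r0=2 thr1.r0=1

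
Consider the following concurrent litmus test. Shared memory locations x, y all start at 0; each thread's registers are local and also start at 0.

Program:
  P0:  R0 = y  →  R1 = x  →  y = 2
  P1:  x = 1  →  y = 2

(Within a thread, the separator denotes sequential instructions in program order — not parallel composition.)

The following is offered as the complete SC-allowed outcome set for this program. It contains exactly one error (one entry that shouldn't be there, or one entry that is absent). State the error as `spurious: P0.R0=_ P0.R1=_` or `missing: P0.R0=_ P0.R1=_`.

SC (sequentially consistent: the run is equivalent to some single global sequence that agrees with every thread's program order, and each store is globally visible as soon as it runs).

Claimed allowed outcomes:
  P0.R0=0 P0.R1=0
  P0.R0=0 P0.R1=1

outcome vector order: (P0.R0,P0.R1)
SC (3): <0 0> <0 1> <2 1>
SC∖claimed = {<2 1>}

missing: P0.R0=2 P0.R1=1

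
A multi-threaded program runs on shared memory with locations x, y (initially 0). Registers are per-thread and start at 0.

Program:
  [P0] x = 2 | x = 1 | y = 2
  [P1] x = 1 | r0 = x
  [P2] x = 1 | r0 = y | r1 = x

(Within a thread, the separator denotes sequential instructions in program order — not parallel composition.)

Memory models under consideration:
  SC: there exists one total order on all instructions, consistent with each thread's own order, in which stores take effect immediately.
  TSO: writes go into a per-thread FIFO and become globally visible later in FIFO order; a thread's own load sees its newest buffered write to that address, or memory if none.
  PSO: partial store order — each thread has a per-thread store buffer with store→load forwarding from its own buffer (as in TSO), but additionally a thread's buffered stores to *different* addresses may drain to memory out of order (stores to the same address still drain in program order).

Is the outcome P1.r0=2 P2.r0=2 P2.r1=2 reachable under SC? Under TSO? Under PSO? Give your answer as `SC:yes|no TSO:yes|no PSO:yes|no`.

SC:no TSO:no PSO:yes

outcome vector order: (P1.r0,P2.r0,P2.r1)
under SC → 101 102 121 201 202 221
under TSO → 101 102 121 201 202 221
under PSO → 101 102 121 122 201 202 221 222
target 222 ∈ {PSO}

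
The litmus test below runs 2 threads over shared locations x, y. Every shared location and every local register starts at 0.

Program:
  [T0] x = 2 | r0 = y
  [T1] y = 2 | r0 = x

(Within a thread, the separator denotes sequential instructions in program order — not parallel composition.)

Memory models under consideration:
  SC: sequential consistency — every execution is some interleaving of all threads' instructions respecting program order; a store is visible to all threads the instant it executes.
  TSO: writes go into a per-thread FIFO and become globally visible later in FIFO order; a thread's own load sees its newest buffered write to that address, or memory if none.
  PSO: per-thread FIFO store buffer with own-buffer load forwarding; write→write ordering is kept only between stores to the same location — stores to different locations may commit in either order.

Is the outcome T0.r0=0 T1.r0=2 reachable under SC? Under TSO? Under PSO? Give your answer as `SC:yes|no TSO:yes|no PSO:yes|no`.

SC:yes TSO:yes PSO:yes

outcome vector order: (T0.r0,T1.r0)
under SC → 0/2; 2/0; 2/2
under TSO → 0/0; 0/2; 2/0; 2/2
under PSO → 0/0; 0/2; 2/0; 2/2
target 0/2 ∈ {SC,TSO,PSO}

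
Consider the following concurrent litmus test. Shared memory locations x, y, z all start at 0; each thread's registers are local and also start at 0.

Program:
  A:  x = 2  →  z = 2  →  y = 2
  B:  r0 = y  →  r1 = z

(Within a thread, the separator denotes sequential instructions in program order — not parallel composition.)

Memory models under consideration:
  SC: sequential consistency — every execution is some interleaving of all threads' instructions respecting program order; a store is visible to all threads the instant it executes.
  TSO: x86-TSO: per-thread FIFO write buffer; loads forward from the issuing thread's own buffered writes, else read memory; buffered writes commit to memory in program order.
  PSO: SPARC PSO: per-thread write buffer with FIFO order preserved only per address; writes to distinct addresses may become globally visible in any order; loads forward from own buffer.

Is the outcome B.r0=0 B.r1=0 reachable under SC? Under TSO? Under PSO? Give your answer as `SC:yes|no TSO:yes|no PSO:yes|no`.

SC:yes TSO:yes PSO:yes

outcome vector order: (B.r0,B.r1)
SC: 3 outcomes — {0/0; 0/2; 2/2}
TSO: 3 outcomes — {0/0; 0/2; 2/2}
PSO: 4 outcomes — {0/0; 0/2; 2/0; 2/2}
target 0/0 ∈ {SC,TSO,PSO}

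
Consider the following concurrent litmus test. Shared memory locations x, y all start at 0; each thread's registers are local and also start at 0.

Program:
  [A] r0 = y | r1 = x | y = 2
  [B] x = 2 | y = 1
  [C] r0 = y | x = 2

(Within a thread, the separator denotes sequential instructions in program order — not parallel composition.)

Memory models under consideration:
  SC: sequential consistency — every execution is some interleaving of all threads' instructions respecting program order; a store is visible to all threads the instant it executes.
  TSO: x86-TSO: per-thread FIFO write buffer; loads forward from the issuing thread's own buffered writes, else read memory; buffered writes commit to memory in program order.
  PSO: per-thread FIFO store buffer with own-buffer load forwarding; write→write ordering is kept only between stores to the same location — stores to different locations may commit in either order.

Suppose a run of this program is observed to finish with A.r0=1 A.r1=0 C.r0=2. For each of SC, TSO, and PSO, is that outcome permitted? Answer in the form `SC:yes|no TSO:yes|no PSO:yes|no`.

SC:no TSO:no PSO:yes

outcome vector order: (A.r0,A.r1,C.r0)
SC: 9 outcomes — {000; 001; 002; 020; 021; 022; 120; 121; 122}
TSO: 9 outcomes — {000; 001; 002; 020; 021; 022; 120; 121; 122}
PSO: 12 outcomes — {000; 001; 002; 020; 021; 022; 100; 101; 102; 120; 121; 122}
target 102 ∈ {PSO}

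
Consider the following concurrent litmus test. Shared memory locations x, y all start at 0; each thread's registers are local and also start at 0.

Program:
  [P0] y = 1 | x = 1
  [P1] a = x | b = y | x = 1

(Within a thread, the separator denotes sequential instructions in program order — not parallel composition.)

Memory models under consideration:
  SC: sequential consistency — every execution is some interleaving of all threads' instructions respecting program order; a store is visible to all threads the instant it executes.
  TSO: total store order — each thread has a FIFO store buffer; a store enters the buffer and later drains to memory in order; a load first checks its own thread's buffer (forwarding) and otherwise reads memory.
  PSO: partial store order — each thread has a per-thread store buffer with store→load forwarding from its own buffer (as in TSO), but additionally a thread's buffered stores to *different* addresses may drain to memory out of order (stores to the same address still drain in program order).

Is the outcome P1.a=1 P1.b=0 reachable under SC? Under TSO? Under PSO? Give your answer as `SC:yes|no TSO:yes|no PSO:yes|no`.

SC:no TSO:no PSO:yes

outcome vector order: (P1.a,P1.b)
[SC] allowed = {(0,0); (0,1); (1,1)}
[TSO] allowed = {(0,0); (0,1); (1,1)}
[PSO] allowed = {(0,0); (0,1); (1,0); (1,1)}
target (1,0) ∈ {PSO}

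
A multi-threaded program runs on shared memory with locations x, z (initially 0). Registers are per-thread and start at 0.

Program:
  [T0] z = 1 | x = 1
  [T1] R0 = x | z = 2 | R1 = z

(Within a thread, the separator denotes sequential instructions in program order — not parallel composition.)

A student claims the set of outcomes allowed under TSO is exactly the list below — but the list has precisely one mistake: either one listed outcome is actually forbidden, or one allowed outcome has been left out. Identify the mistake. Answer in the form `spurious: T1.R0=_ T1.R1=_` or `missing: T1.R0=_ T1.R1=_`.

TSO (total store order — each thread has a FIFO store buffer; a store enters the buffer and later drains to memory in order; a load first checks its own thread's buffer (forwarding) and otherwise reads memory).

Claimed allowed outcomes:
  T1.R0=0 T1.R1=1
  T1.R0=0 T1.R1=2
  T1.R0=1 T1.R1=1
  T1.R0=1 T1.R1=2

spurious: T1.R0=1 T1.R1=1

outcome vector order: (T1.R0,T1.R1)
TSO: 3 outcomes — {(0,1); (0,2); (1,2)}
claimed∖TSO = {(1,1)}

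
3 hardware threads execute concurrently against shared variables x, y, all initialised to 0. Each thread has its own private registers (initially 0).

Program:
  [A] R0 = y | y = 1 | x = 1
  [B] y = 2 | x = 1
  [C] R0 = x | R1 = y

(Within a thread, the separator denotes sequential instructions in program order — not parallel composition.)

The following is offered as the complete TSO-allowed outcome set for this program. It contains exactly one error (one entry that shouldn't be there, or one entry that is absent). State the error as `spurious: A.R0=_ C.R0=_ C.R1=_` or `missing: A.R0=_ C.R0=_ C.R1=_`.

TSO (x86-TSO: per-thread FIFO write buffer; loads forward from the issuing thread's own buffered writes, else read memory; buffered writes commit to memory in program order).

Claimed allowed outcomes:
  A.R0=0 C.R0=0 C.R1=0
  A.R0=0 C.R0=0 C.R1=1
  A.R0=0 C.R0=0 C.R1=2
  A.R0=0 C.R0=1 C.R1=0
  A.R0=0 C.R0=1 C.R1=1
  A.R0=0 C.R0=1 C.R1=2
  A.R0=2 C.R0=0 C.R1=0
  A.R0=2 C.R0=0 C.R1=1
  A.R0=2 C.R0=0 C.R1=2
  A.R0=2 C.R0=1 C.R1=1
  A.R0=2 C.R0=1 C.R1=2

outcome vector order: (A.R0,C.R0,C.R1)
[TSO] allowed = {0/0/0, 0/0/1, 0/0/2, 0/1/1, 0/1/2, 2/0/0, 2/0/1, 2/0/2, 2/1/1, 2/1/2}
claimed∖TSO = {0/1/0}

spurious: A.R0=0 C.R0=1 C.R1=0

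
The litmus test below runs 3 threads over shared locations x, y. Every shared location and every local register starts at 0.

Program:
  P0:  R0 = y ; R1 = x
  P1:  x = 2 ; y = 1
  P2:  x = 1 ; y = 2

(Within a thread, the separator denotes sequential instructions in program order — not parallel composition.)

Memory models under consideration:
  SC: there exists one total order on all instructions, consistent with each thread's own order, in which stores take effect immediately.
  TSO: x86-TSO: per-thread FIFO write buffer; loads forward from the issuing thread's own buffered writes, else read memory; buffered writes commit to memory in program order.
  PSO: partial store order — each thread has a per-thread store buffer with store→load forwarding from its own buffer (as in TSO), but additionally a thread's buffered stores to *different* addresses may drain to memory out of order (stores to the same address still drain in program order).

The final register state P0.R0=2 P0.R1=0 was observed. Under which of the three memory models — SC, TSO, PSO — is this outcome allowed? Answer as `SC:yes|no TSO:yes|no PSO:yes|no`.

outcome vector order: (P0.R0,P0.R1)
[SC] allowed = {00 01 02 11 12 21 22}
[TSO] allowed = {00 01 02 11 12 21 22}
[PSO] allowed = {00 01 02 10 11 12 20 21 22}
target 20 ∈ {PSO}

SC:no TSO:no PSO:yes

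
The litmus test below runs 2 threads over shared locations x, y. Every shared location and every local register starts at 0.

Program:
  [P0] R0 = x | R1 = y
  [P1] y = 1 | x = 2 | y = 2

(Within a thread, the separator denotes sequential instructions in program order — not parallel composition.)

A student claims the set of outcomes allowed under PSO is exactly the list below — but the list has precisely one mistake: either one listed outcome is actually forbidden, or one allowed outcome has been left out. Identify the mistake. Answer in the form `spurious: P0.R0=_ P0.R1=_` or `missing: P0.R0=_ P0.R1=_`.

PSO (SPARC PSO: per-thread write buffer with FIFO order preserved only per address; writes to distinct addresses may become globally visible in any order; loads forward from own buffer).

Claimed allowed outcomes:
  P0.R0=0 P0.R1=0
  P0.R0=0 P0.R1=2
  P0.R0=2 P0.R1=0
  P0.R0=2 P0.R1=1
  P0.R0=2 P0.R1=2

outcome vector order: (P0.R0,P0.R1)
[PSO] allowed = {00 01 02 20 21 22}
PSO∖claimed = {01}

missing: P0.R0=0 P0.R1=1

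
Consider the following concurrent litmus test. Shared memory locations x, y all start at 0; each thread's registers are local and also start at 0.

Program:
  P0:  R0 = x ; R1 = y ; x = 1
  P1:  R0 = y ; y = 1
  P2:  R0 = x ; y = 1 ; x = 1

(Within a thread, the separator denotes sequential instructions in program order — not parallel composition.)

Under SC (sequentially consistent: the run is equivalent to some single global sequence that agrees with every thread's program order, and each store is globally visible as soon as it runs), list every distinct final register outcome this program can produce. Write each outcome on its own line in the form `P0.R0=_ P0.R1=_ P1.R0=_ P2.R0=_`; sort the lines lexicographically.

outcome vector order: (P0.R0,P0.R1,P1.R0,P2.R0)
|SC outcomes| = 9

P0.R0=0 P0.R1=0 P1.R0=0 P2.R0=0
P0.R0=0 P0.R1=0 P1.R0=0 P2.R0=1
P0.R0=0 P0.R1=0 P1.R0=1 P2.R0=0
P0.R0=0 P0.R1=0 P1.R0=1 P2.R0=1
P0.R0=0 P0.R1=1 P1.R0=0 P2.R0=0
P0.R0=0 P0.R1=1 P1.R0=0 P2.R0=1
P0.R0=0 P0.R1=1 P1.R0=1 P2.R0=0
P0.R0=1 P0.R1=1 P1.R0=0 P2.R0=0
P0.R0=1 P0.R1=1 P1.R0=1 P2.R0=0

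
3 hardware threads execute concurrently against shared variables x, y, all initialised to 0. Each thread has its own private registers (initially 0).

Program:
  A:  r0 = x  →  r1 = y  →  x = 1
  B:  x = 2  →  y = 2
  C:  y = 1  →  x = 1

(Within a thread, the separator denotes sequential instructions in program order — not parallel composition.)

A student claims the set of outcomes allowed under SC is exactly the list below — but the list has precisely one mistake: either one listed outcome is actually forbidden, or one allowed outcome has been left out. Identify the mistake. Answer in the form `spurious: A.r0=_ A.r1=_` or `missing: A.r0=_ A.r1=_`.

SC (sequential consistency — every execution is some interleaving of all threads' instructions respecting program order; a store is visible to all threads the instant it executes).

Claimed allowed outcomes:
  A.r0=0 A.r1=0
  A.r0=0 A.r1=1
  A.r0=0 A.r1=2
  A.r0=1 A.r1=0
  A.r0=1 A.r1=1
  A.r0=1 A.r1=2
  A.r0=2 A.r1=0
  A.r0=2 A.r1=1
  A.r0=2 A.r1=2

spurious: A.r0=1 A.r1=0

outcome vector order: (A.r0,A.r1)
SC (8): <0 0>; <0 1>; <0 2>; <1 1>; <1 2>; <2 0>; <2 1>; <2 2>
claimed∖SC = {<1 0>}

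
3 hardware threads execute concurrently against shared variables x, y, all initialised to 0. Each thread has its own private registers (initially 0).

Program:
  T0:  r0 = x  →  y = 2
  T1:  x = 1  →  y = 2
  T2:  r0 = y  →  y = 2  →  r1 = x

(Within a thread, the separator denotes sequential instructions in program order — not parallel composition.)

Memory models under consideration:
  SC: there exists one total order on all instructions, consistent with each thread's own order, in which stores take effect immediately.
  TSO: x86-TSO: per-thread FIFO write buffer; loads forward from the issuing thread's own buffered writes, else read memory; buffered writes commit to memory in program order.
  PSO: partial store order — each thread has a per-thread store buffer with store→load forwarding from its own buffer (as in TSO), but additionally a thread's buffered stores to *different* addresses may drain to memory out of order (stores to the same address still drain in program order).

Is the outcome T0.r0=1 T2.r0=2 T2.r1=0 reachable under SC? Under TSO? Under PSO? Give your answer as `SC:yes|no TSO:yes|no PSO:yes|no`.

outcome vector order: (T0.r0,T2.r0,T2.r1)
SC: 7 outcomes — {(0,0,0); (0,0,1); (0,2,0); (0,2,1); (1,0,0); (1,0,1); (1,2,1)}
TSO: 7 outcomes — {(0,0,0); (0,0,1); (0,2,0); (0,2,1); (1,0,0); (1,0,1); (1,2,1)}
PSO: 8 outcomes — {(0,0,0); (0,0,1); (0,2,0); (0,2,1); (1,0,0); (1,0,1); (1,2,0); (1,2,1)}
target (1,2,0) ∈ {PSO}

SC:no TSO:no PSO:yes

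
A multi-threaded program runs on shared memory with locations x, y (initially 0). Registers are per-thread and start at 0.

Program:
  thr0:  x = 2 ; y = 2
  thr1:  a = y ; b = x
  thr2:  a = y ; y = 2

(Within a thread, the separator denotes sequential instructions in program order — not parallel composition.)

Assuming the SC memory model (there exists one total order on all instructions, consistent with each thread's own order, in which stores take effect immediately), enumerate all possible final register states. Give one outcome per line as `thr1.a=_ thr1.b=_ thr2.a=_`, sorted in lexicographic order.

outcome vector order: (thr1.a,thr1.b,thr2.a)
|SC outcomes| = 7

thr1.a=0 thr1.b=0 thr2.a=0
thr1.a=0 thr1.b=0 thr2.a=2
thr1.a=0 thr1.b=2 thr2.a=0
thr1.a=0 thr1.b=2 thr2.a=2
thr1.a=2 thr1.b=0 thr2.a=0
thr1.a=2 thr1.b=2 thr2.a=0
thr1.a=2 thr1.b=2 thr2.a=2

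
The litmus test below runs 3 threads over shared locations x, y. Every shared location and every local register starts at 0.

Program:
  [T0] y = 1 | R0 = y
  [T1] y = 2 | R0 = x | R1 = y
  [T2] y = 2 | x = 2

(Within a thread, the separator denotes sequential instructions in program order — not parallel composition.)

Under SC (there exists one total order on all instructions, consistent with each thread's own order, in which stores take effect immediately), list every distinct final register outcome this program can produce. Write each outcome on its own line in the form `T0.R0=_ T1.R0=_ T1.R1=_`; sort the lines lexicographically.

outcome vector order: (T0.R0,T1.R0,T1.R1)
|SC outcomes| = 7

T0.R0=1 T1.R0=0 T1.R1=1
T0.R0=1 T1.R0=0 T1.R1=2
T0.R0=1 T1.R0=2 T1.R1=1
T0.R0=1 T1.R0=2 T1.R1=2
T0.R0=2 T1.R0=0 T1.R1=1
T0.R0=2 T1.R0=0 T1.R1=2
T0.R0=2 T1.R0=2 T1.R1=2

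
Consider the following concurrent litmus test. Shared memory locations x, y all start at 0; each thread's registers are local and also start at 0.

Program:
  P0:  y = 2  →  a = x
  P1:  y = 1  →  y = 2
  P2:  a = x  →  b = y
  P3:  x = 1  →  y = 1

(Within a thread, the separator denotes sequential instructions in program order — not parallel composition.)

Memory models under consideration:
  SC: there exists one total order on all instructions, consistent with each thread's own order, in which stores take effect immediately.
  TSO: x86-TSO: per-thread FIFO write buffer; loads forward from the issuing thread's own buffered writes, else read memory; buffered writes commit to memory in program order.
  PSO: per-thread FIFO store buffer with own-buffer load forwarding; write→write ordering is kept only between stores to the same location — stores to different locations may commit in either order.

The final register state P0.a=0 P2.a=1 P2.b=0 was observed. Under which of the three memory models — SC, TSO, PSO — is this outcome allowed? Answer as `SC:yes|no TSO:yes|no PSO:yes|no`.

SC:no TSO:yes PSO:yes

outcome vector order: (P0.a,P2.a,P2.b)
[SC] allowed = {0/0/0; 0/0/1; 0/0/2; 0/1/1; 0/1/2; 1/0/0; 1/0/1; 1/0/2; 1/1/0; 1/1/1; 1/1/2}
[TSO] allowed = {0/0/0; 0/0/1; 0/0/2; 0/1/0; 0/1/1; 0/1/2; 1/0/0; 1/0/1; 1/0/2; 1/1/0; 1/1/1; 1/1/2}
[PSO] allowed = {0/0/0; 0/0/1; 0/0/2; 0/1/0; 0/1/1; 0/1/2; 1/0/0; 1/0/1; 1/0/2; 1/1/0; 1/1/1; 1/1/2}
target 0/1/0 ∈ {TSO,PSO}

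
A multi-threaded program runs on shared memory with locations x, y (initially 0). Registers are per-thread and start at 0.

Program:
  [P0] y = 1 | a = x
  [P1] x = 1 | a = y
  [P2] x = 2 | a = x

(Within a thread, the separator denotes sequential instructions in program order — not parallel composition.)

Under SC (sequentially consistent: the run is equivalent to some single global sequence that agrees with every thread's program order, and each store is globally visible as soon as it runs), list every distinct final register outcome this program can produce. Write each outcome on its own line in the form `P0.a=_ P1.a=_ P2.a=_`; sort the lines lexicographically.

P0.a=0 P1.a=1 P2.a=1
P0.a=0 P1.a=1 P2.a=2
P0.a=1 P1.a=0 P2.a=1
P0.a=1 P1.a=0 P2.a=2
P0.a=1 P1.a=1 P2.a=1
P0.a=1 P1.a=1 P2.a=2
P0.a=2 P1.a=0 P2.a=2
P0.a=2 P1.a=1 P2.a=1
P0.a=2 P1.a=1 P2.a=2

outcome vector order: (P0.a,P1.a,P2.a)
|SC outcomes| = 9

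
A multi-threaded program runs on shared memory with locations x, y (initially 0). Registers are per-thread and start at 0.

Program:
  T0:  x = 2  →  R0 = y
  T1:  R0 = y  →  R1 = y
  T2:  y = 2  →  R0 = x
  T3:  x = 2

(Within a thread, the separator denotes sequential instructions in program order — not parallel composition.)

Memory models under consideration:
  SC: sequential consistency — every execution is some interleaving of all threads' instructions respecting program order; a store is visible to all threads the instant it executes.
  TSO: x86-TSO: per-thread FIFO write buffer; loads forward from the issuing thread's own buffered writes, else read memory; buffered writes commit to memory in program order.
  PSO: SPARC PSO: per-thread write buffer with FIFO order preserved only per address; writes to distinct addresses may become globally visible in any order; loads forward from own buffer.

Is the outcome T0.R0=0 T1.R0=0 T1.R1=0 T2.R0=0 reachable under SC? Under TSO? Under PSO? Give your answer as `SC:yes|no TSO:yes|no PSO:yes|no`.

outcome vector order: (T0.R0,T1.R0,T1.R1,T2.R0)
SC (9): <0 0 0 2> <0 0 2 2> <0 2 2 2> <2 0 0 0> <2 0 0 2> <2 0 2 0> <2 0 2 2> <2 2 2 0> <2 2 2 2>
TSO (12): <0 0 0 0> <0 0 0 2> <0 0 2 0> <0 0 2 2> <0 2 2 0> <0 2 2 2> <2 0 0 0> <2 0 0 2> <2 0 2 0> <2 0 2 2> <2 2 2 0> <2 2 2 2>
PSO (12): <0 0 0 0> <0 0 0 2> <0 0 2 0> <0 0 2 2> <0 2 2 0> <0 2 2 2> <2 0 0 0> <2 0 0 2> <2 0 2 0> <2 0 2 2> <2 2 2 0> <2 2 2 2>
target <0 0 0 0> ∈ {TSO,PSO}

SC:no TSO:yes PSO:yes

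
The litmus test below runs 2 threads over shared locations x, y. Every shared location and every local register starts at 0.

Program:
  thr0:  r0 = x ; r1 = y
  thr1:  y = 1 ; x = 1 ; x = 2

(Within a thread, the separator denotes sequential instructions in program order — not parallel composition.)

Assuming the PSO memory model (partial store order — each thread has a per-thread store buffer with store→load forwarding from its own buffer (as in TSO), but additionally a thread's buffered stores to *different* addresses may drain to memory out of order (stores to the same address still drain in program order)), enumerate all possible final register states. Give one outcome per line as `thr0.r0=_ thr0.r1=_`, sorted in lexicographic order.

thr0.r0=0 thr0.r1=0
thr0.r0=0 thr0.r1=1
thr0.r0=1 thr0.r1=0
thr0.r0=1 thr0.r1=1
thr0.r0=2 thr0.r1=0
thr0.r0=2 thr0.r1=1

outcome vector order: (thr0.r0,thr0.r1)
|PSO outcomes| = 6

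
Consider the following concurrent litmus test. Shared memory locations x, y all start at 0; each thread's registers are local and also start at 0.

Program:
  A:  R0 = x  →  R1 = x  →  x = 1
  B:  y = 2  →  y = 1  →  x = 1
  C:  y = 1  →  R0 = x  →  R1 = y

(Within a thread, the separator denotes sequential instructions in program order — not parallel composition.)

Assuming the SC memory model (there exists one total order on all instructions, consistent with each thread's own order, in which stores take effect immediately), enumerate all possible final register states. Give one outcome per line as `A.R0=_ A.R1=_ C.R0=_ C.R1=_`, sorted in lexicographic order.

outcome vector order: (A.R0,A.R1,C.R0,C.R1)
|SC outcomes| = 10

A.R0=0 A.R1=0 C.R0=0 C.R1=1
A.R0=0 A.R1=0 C.R0=0 C.R1=2
A.R0=0 A.R1=0 C.R0=1 C.R1=1
A.R0=0 A.R1=0 C.R0=1 C.R1=2
A.R0=0 A.R1=1 C.R0=0 C.R1=1
A.R0=0 A.R1=1 C.R0=0 C.R1=2
A.R0=0 A.R1=1 C.R0=1 C.R1=1
A.R0=1 A.R1=1 C.R0=0 C.R1=1
A.R0=1 A.R1=1 C.R0=0 C.R1=2
A.R0=1 A.R1=1 C.R0=1 C.R1=1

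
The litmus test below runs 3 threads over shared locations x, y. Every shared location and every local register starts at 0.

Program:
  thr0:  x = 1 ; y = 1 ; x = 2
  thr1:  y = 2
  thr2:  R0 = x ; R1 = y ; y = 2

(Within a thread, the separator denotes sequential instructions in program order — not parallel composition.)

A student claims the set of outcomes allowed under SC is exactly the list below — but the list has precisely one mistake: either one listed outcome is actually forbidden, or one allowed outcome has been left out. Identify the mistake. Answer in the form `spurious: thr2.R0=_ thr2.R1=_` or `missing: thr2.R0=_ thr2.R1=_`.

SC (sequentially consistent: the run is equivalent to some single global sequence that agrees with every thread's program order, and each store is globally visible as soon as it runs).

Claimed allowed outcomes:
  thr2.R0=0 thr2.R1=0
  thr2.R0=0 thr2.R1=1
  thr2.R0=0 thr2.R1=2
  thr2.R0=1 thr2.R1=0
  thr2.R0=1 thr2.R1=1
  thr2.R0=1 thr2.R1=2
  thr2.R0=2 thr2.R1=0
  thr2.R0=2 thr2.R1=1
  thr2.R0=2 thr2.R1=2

spurious: thr2.R0=2 thr2.R1=0

outcome vector order: (thr2.R0,thr2.R1)
SC (8): <0 0>; <0 1>; <0 2>; <1 0>; <1 1>; <1 2>; <2 1>; <2 2>
claimed∖SC = {<2 0>}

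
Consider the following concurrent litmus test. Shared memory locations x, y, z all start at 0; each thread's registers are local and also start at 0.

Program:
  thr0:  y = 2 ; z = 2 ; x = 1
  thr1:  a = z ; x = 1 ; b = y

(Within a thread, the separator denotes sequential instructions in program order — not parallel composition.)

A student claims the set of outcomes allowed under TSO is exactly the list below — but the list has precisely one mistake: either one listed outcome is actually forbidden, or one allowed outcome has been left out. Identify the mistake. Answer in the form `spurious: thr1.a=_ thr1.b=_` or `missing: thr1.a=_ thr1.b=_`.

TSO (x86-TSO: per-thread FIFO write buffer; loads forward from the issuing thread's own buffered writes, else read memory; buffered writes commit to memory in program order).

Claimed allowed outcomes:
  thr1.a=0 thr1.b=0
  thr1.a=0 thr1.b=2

missing: thr1.a=2 thr1.b=2

outcome vector order: (thr1.a,thr1.b)
TSO: 3 outcomes — {00; 02; 22}
TSO∖claimed = {22}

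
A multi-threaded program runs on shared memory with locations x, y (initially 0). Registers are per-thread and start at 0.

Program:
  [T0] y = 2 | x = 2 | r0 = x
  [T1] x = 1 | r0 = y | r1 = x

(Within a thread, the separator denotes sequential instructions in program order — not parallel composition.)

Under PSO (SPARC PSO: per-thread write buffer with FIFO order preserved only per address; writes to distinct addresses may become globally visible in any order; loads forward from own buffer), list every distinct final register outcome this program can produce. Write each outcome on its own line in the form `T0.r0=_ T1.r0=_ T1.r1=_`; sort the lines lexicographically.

T0.r0=1 T1.r0=0 T1.r1=1
T0.r0=1 T1.r0=2 T1.r1=1
T0.r0=2 T1.r0=0 T1.r1=1
T0.r0=2 T1.r0=0 T1.r1=2
T0.r0=2 T1.r0=2 T1.r1=1
T0.r0=2 T1.r0=2 T1.r1=2

outcome vector order: (T0.r0,T1.r0,T1.r1)
|PSO outcomes| = 6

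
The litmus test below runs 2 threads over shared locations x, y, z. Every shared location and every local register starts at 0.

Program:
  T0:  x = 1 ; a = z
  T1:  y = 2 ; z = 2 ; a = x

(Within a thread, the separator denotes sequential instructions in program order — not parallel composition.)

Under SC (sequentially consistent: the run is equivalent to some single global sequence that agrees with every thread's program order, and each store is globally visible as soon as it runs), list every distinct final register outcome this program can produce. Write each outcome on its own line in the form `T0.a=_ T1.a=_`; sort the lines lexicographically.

T0.a=0 T1.a=1
T0.a=2 T1.a=0
T0.a=2 T1.a=1

outcome vector order: (T0.a,T1.a)
|SC outcomes| = 3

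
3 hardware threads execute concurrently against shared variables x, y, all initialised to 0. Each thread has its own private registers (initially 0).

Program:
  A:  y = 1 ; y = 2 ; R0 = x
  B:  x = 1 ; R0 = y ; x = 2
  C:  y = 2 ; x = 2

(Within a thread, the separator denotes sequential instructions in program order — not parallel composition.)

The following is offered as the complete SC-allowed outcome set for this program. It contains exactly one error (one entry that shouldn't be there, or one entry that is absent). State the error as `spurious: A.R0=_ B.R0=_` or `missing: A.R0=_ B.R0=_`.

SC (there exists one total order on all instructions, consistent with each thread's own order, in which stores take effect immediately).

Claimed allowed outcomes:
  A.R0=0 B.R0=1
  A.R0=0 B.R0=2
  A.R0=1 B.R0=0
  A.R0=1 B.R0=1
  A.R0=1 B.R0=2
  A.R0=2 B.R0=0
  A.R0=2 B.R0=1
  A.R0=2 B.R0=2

outcome vector order: (A.R0,B.R0)
[SC] allowed = {(0,2); (1,0); (1,1); (1,2); (2,0); (2,1); (2,2)}
claimed∖SC = {(0,1)}

spurious: A.R0=0 B.R0=1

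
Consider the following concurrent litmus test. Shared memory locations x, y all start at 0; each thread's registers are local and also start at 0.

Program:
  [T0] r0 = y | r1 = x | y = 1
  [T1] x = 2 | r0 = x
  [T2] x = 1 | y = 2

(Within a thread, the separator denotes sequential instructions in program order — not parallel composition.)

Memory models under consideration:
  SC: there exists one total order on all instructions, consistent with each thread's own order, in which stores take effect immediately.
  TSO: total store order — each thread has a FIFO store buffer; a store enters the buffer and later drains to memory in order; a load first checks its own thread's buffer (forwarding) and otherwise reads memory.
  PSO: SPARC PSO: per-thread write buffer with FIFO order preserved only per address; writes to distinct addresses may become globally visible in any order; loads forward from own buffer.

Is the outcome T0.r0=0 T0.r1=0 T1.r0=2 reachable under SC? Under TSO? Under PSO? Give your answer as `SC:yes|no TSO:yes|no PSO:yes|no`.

SC:yes TSO:yes PSO:yes

outcome vector order: (T0.r0,T0.r1,T1.r0)
SC: 9 outcomes — {0/0/1 0/0/2 0/1/1 0/1/2 0/2/1 0/2/2 2/1/1 2/1/2 2/2/2}
TSO: 9 outcomes — {0/0/1 0/0/2 0/1/1 0/1/2 0/2/1 0/2/2 2/1/1 2/1/2 2/2/2}
PSO: 12 outcomes — {0/0/1 0/0/2 0/1/1 0/1/2 0/2/1 0/2/2 2/0/1 2/0/2 2/1/1 2/1/2 2/2/1 2/2/2}
target 0/0/2 ∈ {SC,TSO,PSO}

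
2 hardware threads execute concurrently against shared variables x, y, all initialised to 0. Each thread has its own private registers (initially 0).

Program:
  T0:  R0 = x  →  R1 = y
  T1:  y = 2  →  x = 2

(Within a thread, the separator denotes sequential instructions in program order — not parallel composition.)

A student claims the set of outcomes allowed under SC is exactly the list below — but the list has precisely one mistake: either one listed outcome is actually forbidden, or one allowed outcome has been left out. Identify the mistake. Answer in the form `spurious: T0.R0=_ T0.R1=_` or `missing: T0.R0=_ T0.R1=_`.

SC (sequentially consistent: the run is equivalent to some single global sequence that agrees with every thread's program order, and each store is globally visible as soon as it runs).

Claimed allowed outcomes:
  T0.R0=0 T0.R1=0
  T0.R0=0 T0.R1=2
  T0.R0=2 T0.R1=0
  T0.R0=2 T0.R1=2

outcome vector order: (T0.R0,T0.R1)
SC (3): 00 02 22
claimed∖SC = {20}

spurious: T0.R0=2 T0.R1=0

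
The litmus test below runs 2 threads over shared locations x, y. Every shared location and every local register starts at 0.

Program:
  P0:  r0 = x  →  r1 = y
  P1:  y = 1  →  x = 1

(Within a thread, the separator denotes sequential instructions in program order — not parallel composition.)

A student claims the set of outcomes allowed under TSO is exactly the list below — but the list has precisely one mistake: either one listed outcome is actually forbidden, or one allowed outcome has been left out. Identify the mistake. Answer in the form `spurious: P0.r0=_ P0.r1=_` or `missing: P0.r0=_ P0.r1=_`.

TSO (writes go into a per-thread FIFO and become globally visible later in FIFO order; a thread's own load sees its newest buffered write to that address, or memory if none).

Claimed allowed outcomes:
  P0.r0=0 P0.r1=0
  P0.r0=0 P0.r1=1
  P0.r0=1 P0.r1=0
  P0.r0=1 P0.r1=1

spurious: P0.r0=1 P0.r1=0

outcome vector order: (P0.r0,P0.r1)
[TSO] allowed = {<0 0>, <0 1>, <1 1>}
claimed∖TSO = {<1 0>}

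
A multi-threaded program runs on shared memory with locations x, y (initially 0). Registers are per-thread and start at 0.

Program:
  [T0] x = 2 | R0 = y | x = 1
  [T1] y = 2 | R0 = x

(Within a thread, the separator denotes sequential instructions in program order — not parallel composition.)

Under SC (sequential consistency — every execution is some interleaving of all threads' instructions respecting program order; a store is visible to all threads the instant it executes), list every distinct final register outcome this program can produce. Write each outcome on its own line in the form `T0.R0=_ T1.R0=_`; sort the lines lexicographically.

T0.R0=0 T1.R0=1
T0.R0=0 T1.R0=2
T0.R0=2 T1.R0=0
T0.R0=2 T1.R0=1
T0.R0=2 T1.R0=2

outcome vector order: (T0.R0,T1.R0)
|SC outcomes| = 5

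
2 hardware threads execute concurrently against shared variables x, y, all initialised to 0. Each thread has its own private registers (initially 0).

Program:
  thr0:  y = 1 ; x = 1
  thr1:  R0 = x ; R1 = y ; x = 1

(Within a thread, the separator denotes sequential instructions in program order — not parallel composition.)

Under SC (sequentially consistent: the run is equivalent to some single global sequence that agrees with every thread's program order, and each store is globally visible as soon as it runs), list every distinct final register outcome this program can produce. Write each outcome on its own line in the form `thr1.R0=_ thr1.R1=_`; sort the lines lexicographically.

outcome vector order: (thr1.R0,thr1.R1)
|SC outcomes| = 3

thr1.R0=0 thr1.R1=0
thr1.R0=0 thr1.R1=1
thr1.R0=1 thr1.R1=1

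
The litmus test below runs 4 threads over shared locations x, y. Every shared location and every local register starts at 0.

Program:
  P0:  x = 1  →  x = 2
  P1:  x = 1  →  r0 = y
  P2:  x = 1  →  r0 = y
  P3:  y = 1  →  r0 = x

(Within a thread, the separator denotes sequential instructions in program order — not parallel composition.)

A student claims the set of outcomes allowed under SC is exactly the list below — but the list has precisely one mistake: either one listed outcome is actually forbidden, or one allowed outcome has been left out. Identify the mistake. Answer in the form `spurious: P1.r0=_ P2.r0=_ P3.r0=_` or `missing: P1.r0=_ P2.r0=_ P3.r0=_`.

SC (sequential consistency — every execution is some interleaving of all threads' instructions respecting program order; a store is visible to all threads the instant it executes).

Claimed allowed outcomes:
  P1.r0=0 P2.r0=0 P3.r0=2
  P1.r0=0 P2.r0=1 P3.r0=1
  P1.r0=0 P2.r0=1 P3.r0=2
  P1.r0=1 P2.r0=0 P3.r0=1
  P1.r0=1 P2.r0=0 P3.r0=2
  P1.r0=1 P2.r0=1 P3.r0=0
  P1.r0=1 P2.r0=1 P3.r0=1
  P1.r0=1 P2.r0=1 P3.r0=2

missing: P1.r0=0 P2.r0=0 P3.r0=1

outcome vector order: (P1.r0,P2.r0,P3.r0)
SC: 9 outcomes — {0/0/1; 0/0/2; 0/1/1; 0/1/2; 1/0/1; 1/0/2; 1/1/0; 1/1/1; 1/1/2}
SC∖claimed = {0/0/1}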